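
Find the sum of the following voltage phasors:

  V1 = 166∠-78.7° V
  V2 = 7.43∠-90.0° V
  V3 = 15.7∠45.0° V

Step 1 — Convert each phasor to rectangular form:
  V1 = 166·(cos(-78.7°) + j·sin(-78.7°)) = 32.53 - j162.8 V
  V2 = 7.43·(cos(-90.0°) + j·sin(-90.0°)) = 0 - j7.43 V
  V3 = 15.7·(cos(45.0°) + j·sin(45.0°)) = 11.1 + j11.1 V
Step 2 — Sum components: V_total = 43.63 - j159.1 V.
Step 3 — Convert to polar: |V_total| = 165 V, ∠V_total = -74.7°.

V_total = 165∠-74.7° V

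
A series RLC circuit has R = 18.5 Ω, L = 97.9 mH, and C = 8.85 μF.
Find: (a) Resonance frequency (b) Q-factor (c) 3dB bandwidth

Step 1 — Resonance: ω₀ = 1/√(LC) = 1/√(0.0979·8.85e-06) = 1074 rad/s.
Step 2 — f₀ = ω₀/(2π) = 171 Hz.
Step 3 — Series Q: Q = ω₀L/R = 1074·0.0979/18.5 = 5.685.
Step 4 — Bandwidth: Δω = ω₀/Q = 189 rad/s; BW = Δω/(2π) = 30.08 Hz.

(a) f₀ = 171 Hz  (b) Q = 5.685  (c) BW = 30.08 Hz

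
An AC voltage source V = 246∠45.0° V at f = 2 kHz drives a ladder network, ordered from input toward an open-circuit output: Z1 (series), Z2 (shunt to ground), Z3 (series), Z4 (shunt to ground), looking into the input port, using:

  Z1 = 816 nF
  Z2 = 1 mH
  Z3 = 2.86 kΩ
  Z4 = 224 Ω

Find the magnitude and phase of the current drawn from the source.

Step 1 — Angular frequency: ω = 2π·f = 2π·2000 = 1.257e+04 rad/s.
Step 2 — Component impedances:
  Z1: Z = 1/(jωC) = -j/(ω·C) = 0 - j97.52 Ω
  Z2: Z = jωL = j·1.257e+04·0.001 = 0 + j12.57 Ω
  Z3: Z = R = 2860 Ω
  Z4: Z = R = 224 Ω
Step 3 — Ladder network (open output): work backward from the far end, alternating series and parallel combinations. Z_in = 0.0512 - j84.96 Ω = 84.96∠-90.0° Ω.
Step 4 — Source phasor: V = 246∠45.0° V = 173.9 + j173.9 V.
Step 5 — Ohm's law: I = V / Z_total = (173.9 + j173.9) / (0.0512 - j84.96) = -2.046 + j2.049 A.
Step 6 — Convert to polar: |I| = 2.896 A, ∠I = 135.0°.

I = 2.896∠135.0° A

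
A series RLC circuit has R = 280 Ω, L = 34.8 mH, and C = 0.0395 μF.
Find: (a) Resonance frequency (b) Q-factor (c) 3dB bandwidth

Step 1 — Resonance: ω₀ = 1/√(LC) = 1/√(0.0348·3.95e-08) = 2.697e+04 rad/s.
Step 2 — f₀ = ω₀/(2π) = 4293 Hz.
Step 3 — Series Q: Q = ω₀L/R = 2.697e+04·0.0348/280 = 3.352.
Step 4 — Bandwidth: Δω = ω₀/Q = 8046 rad/s; BW = Δω/(2π) = 1281 Hz.

(a) f₀ = 4293 Hz  (b) Q = 3.352  (c) BW = 1281 Hz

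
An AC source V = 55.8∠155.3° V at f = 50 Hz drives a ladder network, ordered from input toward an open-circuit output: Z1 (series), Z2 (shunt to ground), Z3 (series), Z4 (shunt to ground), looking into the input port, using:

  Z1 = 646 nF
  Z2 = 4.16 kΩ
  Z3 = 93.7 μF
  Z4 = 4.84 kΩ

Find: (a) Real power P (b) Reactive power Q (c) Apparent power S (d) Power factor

Step 1 — Angular frequency: ω = 2π·f = 2π·50 = 314.2 rad/s.
Step 2 — Component impedances:
  Z1: Z = 1/(jωC) = -j/(ω·C) = 0 - j4927 Ω
  Z2: Z = R = 4160 Ω
  Z3: Z = 1/(jωC) = -j/(ω·C) = 0 - j33.97 Ω
  Z4: Z = R = 4840 Ω
Step 3 — Ladder network (open output): work backward from the far end, alternating series and parallel combinations. Z_in = 2237 - j4935 Ω = 5418∠-65.6° Ω.
Step 4 — Source phasor: V = 55.8∠155.3° V = -50.69 + j23.32 V.
Step 5 — Current: I = V / Z = -0.007783 - j0.006745 A = 0.0103∠-139.1° A.
Step 6 — Complex power: S = V·I* = 0.2373 - j0.5234 VA.
Step 7 — Real power: P = Re(S) = 0.2373 W.
Step 8 — Reactive power: Q = Im(S) = -0.5234 VAR.
Step 9 — Apparent power: |S| = 0.5747 VA.
Step 10 — Power factor: PF = P/|S| = 0.4129 (leading).

(a) P = 0.2373 W  (b) Q = -0.5234 VAR  (c) S = 0.5747 VA  (d) PF = 0.4129 (leading)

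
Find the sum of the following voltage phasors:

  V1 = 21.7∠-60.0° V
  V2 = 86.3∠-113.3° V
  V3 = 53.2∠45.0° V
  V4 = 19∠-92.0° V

Step 1 — Convert each phasor to rectangular form:
  V1 = 21.7·(cos(-60.0°) + j·sin(-60.0°)) = 10.85 - j18.79 V
  V2 = 86.3·(cos(-113.3°) + j·sin(-113.3°)) = -34.14 - j79.26 V
  V3 = 53.2·(cos(45.0°) + j·sin(45.0°)) = 37.62 + j37.62 V
  V4 = 19·(cos(-92.0°) + j·sin(-92.0°)) = -0.6631 - j18.99 V
Step 2 — Sum components: V_total = 13.67 - j79.43 V.
Step 3 — Convert to polar: |V_total| = 80.59 V, ∠V_total = -80.2°.

V_total = 80.59∠-80.2° V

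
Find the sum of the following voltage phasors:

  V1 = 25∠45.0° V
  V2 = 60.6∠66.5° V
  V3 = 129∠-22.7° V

Step 1 — Convert each phasor to rectangular form:
  V1 = 25·(cos(45.0°) + j·sin(45.0°)) = 17.68 + j17.68 V
  V2 = 60.6·(cos(66.5°) + j·sin(66.5°)) = 24.16 + j55.57 V
  V3 = 129·(cos(-22.7°) + j·sin(-22.7°)) = 119 - j49.78 V
Step 2 — Sum components: V_total = 160.8 + j23.47 V.
Step 3 — Convert to polar: |V_total| = 162.6 V, ∠V_total = 8.3°.

V_total = 162.6∠8.3° V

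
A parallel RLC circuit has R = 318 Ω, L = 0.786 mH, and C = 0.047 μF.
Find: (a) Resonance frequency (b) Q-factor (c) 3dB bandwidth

Step 1 — Resonance: ω₀ = 1/√(LC) = 1/√(0.000786·4.7e-08) = 1.645e+05 rad/s.
Step 2 — f₀ = ω₀/(2π) = 2.619e+04 Hz.
Step 3 — Parallel Q: Q = R/(ω₀L) = 318/(1.645e+05·0.000786) = 2.459.
Step 4 — Bandwidth: Δω = ω₀/Q = 6.691e+04 rad/s; BW = Δω/(2π) = 1.065e+04 Hz.

(a) f₀ = 2.619e+04 Hz  (b) Q = 2.459  (c) BW = 1.065e+04 Hz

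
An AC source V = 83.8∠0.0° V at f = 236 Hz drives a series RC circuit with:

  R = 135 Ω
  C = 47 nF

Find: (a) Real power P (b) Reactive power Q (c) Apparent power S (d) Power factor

Step 1 — Angular frequency: ω = 2π·f = 2π·236 = 1483 rad/s.
Step 2 — Component impedances:
  R: Z = R = 135 Ω
  C: Z = 1/(jωC) = -j/(ω·C) = 0 - j1.435e+04 Ω
Step 3 — Series combination: Z_total = R + C = 135 - j1.435e+04 Ω = 1.435e+04∠-89.5° Ω.
Step 4 — Source phasor: V = 83.8∠0.0° V = 83.8 V.
Step 5 — Current: I = V / Z = 5.494e-05 + j0.00584 A = 0.00584∠89.5° A.
Step 6 — Complex power: S = V·I* = 0.004604 - j0.4894 VA.
Step 7 — Real power: P = Re(S) = 0.004604 W.
Step 8 — Reactive power: Q = Im(S) = -0.4894 VAR.
Step 9 — Apparent power: |S| = 0.4894 VA.
Step 10 — Power factor: PF = P/|S| = 0.009408 (leading).

(a) P = 0.004604 W  (b) Q = -0.4894 VAR  (c) S = 0.4894 VA  (d) PF = 0.009408 (leading)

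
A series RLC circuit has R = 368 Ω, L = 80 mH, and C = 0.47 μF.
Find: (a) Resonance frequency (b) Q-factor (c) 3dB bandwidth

Step 1 — Resonance: ω₀ = 1/√(LC) = 1/√(0.08·4.7e-07) = 5157 rad/s.
Step 2 — f₀ = ω₀/(2π) = 820.8 Hz.
Step 3 — Series Q: Q = ω₀L/R = 5157·0.08/368 = 1.121.
Step 4 — Bandwidth: Δω = ω₀/Q = 4600 rad/s; BW = Δω/(2π) = 732.1 Hz.

(a) f₀ = 820.8 Hz  (b) Q = 1.121  (c) BW = 732.1 Hz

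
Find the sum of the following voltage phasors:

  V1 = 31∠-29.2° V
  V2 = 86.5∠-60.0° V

Step 1 — Convert each phasor to rectangular form:
  V1 = 31·(cos(-29.2°) + j·sin(-29.2°)) = 27.06 - j15.12 V
  V2 = 86.5·(cos(-60.0°) + j·sin(-60.0°)) = 43.25 - j74.91 V
Step 2 — Sum components: V_total = 70.31 - j90.03 V.
Step 3 — Convert to polar: |V_total| = 114.2 V, ∠V_total = -52.0°.

V_total = 114.2∠-52.0° V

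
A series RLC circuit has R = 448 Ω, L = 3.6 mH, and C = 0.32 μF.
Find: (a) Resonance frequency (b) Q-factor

Step 1 — Resonance condition Im(Z)=0 gives ω₀ = 1/√(LC).
Step 2 — ω₀ = 1/√(0.0036·3.2e-07) = 2.946e+04 rad/s.
Step 3 — f₀ = ω₀/(2π) = 4689 Hz.
Step 4 — Series Q: Q = ω₀L/R = 2.946e+04·0.0036/448 = 0.2368.

(a) f₀ = 4689 Hz  (b) Q = 0.2368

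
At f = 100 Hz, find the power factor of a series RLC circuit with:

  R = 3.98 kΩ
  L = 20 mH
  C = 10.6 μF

Step 1 — Angular frequency: ω = 2π·f = 2π·100 = 628.3 rad/s.
Step 2 — Component impedances:
  R: Z = R = 3980 Ω
  L: Z = jωL = j·628.3·0.02 = 0 + j12.57 Ω
  C: Z = 1/(jωC) = -j/(ω·C) = 0 - j150.1 Ω
Step 3 — Series combination: Z_total = R + L + C = 3980 - j137.6 Ω = 3982∠-2.0° Ω.
Step 4 — Power factor: PF = cos(φ) = Re(Z)/|Z| = 3980/3982.4 = 0.9994.
Step 5 — Type: Im(Z) = -137.6 ⇒ leading (phase φ = -2.0°).

PF = 0.9994 (leading, φ = -2.0°)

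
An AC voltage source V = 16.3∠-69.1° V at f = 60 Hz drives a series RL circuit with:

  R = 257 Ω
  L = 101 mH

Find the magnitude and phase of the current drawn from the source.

Step 1 — Angular frequency: ω = 2π·f = 2π·60 = 377 rad/s.
Step 2 — Component impedances:
  R: Z = R = 257 Ω
  L: Z = jωL = j·377·0.101 = 0 + j38.08 Ω
Step 3 — Series combination: Z_total = R + L = 257 + j38.08 Ω = 259.8∠8.4° Ω.
Step 4 — Source phasor: V = 16.3∠-69.1° V = 5.815 - j15.23 V.
Step 5 — Ohm's law: I = V / Z_total = (5.815 - j15.23) / (257 + j38.08) = 0.01355 - j0.06126 A.
Step 6 — Convert to polar: |I| = 0.06274 A, ∠I = -77.5°.

I = 0.06274∠-77.5° A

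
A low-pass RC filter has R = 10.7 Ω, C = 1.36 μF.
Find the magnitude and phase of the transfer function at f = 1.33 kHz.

Step 1 — Angular frequency: ω = 2π·1330 = 8357 rad/s.
Step 2 — Transfer function: H(jω) = 1/(1 + jωRC).
Step 3 — Denominator: 1 + jωRC = 1 + j·8357·10.7·1.36e-06 = 1 + j0.1216.
Step 4 — H = 0.9854 - j0.1198.
Step 5 — Magnitude: |H| = 0.9927 (-0.1 dB); phase: φ = -6.9°.

|H| = 0.9927 (-0.1 dB), φ = -6.9°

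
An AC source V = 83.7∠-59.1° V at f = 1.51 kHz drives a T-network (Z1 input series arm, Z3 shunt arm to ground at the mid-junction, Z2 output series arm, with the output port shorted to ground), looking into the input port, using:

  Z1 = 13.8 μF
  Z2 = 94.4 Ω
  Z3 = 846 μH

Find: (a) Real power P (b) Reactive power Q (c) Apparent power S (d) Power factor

Step 1 — Angular frequency: ω = 2π·f = 2π·1510 = 9488 rad/s.
Step 2 — Component impedances:
  Z1: Z = 1/(jωC) = -j/(ω·C) = 0 - j7.638 Ω
  Z2: Z = R = 94.4 Ω
  Z3: Z = jωL = j·9488·0.000846 = 0 + j8.027 Ω
Step 3 — With the output port shorted to ground, the output series arm Z2 runs from the junction to ground; the shunt arm Z3 also runs from the junction to ground. They appear in parallel: Z3 || Z2 = 0.6776 + j7.969 Ω.
Step 4 — Series with input arm Z1: Z_in = Z1 + (Z3 || Z2) = 0.6776 + j0.3312 Ω = 0.7542∠26.0° Ω.
Step 5 — Source phasor: V = 83.7∠-59.1° V = 42.98 - j71.82 V.
Step 6 — Current: I = V / Z = 9.387 - j110.6 A = 111∠-85.1° A.
Step 7 — Complex power: S = V·I* = 8346 + j4079 VA.
Step 8 — Real power: P = Re(S) = 8346 W.
Step 9 — Reactive power: Q = Im(S) = 4079 VAR.
Step 10 — Apparent power: |S| = 9289 VA.
Step 11 — Power factor: PF = P/|S| = 0.8984 (lagging).

(a) P = 8346 W  (b) Q = 4079 VAR  (c) S = 9289 VA  (d) PF = 0.8984 (lagging)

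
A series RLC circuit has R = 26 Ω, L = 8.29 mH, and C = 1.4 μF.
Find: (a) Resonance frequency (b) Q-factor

Step 1 — Resonance condition Im(Z)=0 gives ω₀ = 1/√(LC).
Step 2 — ω₀ = 1/√(0.00829·1.4e-06) = 9282 rad/s.
Step 3 — f₀ = ω₀/(2π) = 1477 Hz.
Step 4 — Series Q: Q = ω₀L/R = 9282·0.00829/26 = 2.96.

(a) f₀ = 1477 Hz  (b) Q = 2.96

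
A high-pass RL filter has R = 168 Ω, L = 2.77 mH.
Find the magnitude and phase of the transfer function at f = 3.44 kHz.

Step 1 — Angular frequency: ω = 2π·3440 = 2.161e+04 rad/s.
Step 2 — Transfer function: H(jω) = jωL/(R + jωL).
Step 3 — Numerator jωL = j·59.87; denominator R + jωL = 168 + j59.87.
Step 4 — H = 0.1127 + j0.3162.
Step 5 — Magnitude: |H| = 0.3357 (-9.5 dB); phase: φ = 70.4°.

|H| = 0.3357 (-9.5 dB), φ = 70.4°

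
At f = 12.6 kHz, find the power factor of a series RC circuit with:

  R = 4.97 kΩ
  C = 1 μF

Step 1 — Angular frequency: ω = 2π·f = 2π·1.26e+04 = 7.917e+04 rad/s.
Step 2 — Component impedances:
  R: Z = R = 4970 Ω
  C: Z = 1/(jωC) = -j/(ω·C) = 0 - j12.63 Ω
Step 3 — Series combination: Z_total = R + C = 4970 - j12.63 Ω = 4970∠-0.1° Ω.
Step 4 — Power factor: PF = cos(φ) = Re(Z)/|Z| = 4970/4970 = 1.
Step 5 — Type: Im(Z) = -12.63 ⇒ leading (phase φ = -0.1°).

PF = 1 (leading, φ = -0.1°)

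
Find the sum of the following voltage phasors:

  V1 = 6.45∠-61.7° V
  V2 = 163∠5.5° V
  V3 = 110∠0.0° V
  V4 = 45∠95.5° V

Step 1 — Convert each phasor to rectangular form:
  V1 = 6.45·(cos(-61.7°) + j·sin(-61.7°)) = 3.058 - j5.679 V
  V2 = 163·(cos(5.5°) + j·sin(5.5°)) = 162.2 + j15.62 V
  V3 = 110·(cos(0.0°) + j·sin(0.0°)) = 110 V
  V4 = 45·(cos(95.5°) + j·sin(95.5°)) = -4.313 + j44.79 V
Step 2 — Sum components: V_total = 271 + j54.74 V.
Step 3 — Convert to polar: |V_total| = 276.5 V, ∠V_total = 11.4°.

V_total = 276.5∠11.4° V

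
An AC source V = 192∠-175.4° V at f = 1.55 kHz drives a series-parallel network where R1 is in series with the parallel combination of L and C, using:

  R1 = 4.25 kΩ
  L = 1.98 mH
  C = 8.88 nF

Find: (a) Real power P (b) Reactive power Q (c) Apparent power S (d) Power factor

Step 1 — Angular frequency: ω = 2π·f = 2π·1550 = 9739 rad/s.
Step 2 — Component impedances:
  R1: Z = R = 4250 Ω
  L: Z = jωL = j·9739·0.00198 = 0 + j19.28 Ω
  C: Z = 1/(jωC) = -j/(ω·C) = 0 - j1.156e+04 Ω
Step 3 — Parallel branch: L || C = 1/(1/L + 1/C) = 0 + j19.32 Ω.
Step 4 — Series with R1: Z_total = R1 + (L || C) = 4250 + j19.32 Ω = 4250∠0.3° Ω.
Step 5 — Source phasor: V = 192∠-175.4° V = -191.4 - j15.4 V.
Step 6 — Current: I = V / Z = -0.04505 - j0.003418 A = 0.04518∠-175.7° A.
Step 7 — Complex power: S = V·I* = 8.674 + j0.03942 VA.
Step 8 — Real power: P = Re(S) = 8.674 W.
Step 9 — Reactive power: Q = Im(S) = 0.03942 VAR.
Step 10 — Apparent power: |S| = 8.674 VA.
Step 11 — Power factor: PF = P/|S| = 1 (lagging).

(a) P = 8.674 W  (b) Q = 0.03942 VAR  (c) S = 8.674 VA  (d) PF = 1 (lagging)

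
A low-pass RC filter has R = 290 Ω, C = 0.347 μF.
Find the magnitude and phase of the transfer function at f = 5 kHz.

Step 1 — Angular frequency: ω = 2π·5000 = 3.142e+04 rad/s.
Step 2 — Transfer function: H(jω) = 1/(1 + jωRC).
Step 3 — Denominator: 1 + jωRC = 1 + j·3.142e+04·290·3.47e-07 = 1 + j3.161.
Step 4 — H = 0.09096 - j0.2875.
Step 5 — Magnitude: |H| = 0.3016 (-10.4 dB); phase: φ = -72.4°.

|H| = 0.3016 (-10.4 dB), φ = -72.4°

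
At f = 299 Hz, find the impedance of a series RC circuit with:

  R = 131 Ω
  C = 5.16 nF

Step 1 — Angular frequency: ω = 2π·f = 2π·299 = 1879 rad/s.
Step 2 — Component impedances:
  R: Z = R = 131 Ω
  C: Z = 1/(jωC) = -j/(ω·C) = 0 - j1.032e+05 Ω
Step 3 — Series combination: Z_total = R + C = 131 - j1.032e+05 Ω = 1.032e+05∠-89.9° Ω.

Z = 131 - j1.032e+05 Ω = 1.032e+05∠-89.9° Ω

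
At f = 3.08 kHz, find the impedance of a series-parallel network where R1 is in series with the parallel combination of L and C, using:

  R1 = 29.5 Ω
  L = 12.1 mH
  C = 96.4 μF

Step 1 — Angular frequency: ω = 2π·f = 2π·3080 = 1.935e+04 rad/s.
Step 2 — Component impedances:
  R1: Z = R = 29.5 Ω
  L: Z = jωL = j·1.935e+04·0.0121 = 0 + j234.2 Ω
  C: Z = 1/(jωC) = -j/(ω·C) = 0 - j0.536 Ω
Step 3 — Parallel branch: L || C = 1/(1/L + 1/C) = 0 - j0.5373 Ω.
Step 4 — Series with R1: Z_total = R1 + (L || C) = 29.5 - j0.5373 Ω = 29.5∠-1.0° Ω.

Z = 29.5 - j0.5373 Ω = 29.5∠-1.0° Ω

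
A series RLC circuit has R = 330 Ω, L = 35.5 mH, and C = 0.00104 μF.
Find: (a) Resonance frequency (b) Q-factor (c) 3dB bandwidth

Step 1 — Resonance: ω₀ = 1/√(LC) = 1/√(0.0355·1.04e-09) = 1.646e+05 rad/s.
Step 2 — f₀ = ω₀/(2π) = 2.619e+04 Hz.
Step 3 — Series Q: Q = ω₀L/R = 1.646e+05·0.0355/330 = 17.7.
Step 4 — Bandwidth: Δω = ω₀/Q = 9296 rad/s; BW = Δω/(2π) = 1479 Hz.

(a) f₀ = 2.619e+04 Hz  (b) Q = 17.7  (c) BW = 1479 Hz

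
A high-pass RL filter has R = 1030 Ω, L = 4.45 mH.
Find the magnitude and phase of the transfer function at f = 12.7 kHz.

Step 1 — Angular frequency: ω = 2π·1.27e+04 = 7.98e+04 rad/s.
Step 2 — Transfer function: H(jω) = jωL/(R + jωL).
Step 3 — Numerator jωL = j·355.1; denominator R + jωL = 1030 + j355.1.
Step 4 — H = 0.1062 + j0.3081.
Step 5 — Magnitude: |H| = 0.3259 (-9.7 dB); phase: φ = 71.0°.

|H| = 0.3259 (-9.7 dB), φ = 71.0°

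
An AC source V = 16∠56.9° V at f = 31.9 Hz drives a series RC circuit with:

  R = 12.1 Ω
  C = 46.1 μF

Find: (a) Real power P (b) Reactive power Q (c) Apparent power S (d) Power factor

Step 1 — Angular frequency: ω = 2π·f = 2π·31.9 = 200.4 rad/s.
Step 2 — Component impedances:
  R: Z = R = 12.1 Ω
  C: Z = 1/(jωC) = -j/(ω·C) = 0 - j108.2 Ω
Step 3 — Series combination: Z_total = R + C = 12.1 - j108.2 Ω = 108.9∠-83.6° Ω.
Step 4 — Source phasor: V = 16∠56.9° V = 8.738 + j13.4 V.
Step 5 — Current: I = V / Z = -0.1134 + j0.09341 A = 0.1469∠140.5° A.
Step 6 — Complex power: S = V·I* = 0.2612 - j2.336 VA.
Step 7 — Real power: P = Re(S) = 0.2612 W.
Step 8 — Reactive power: Q = Im(S) = -2.336 VAR.
Step 9 — Apparent power: |S| = 2.351 VA.
Step 10 — Power factor: PF = P/|S| = 0.1111 (leading).

(a) P = 0.2612 W  (b) Q = -2.336 VAR  (c) S = 2.351 VA  (d) PF = 0.1111 (leading)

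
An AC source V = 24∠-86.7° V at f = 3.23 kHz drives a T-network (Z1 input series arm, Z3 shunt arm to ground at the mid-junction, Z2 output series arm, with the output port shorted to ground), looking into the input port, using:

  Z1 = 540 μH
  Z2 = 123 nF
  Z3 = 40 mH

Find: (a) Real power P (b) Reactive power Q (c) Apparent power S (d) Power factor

Step 1 — Angular frequency: ω = 2π·f = 2π·3230 = 2.029e+04 rad/s.
Step 2 — Component impedances:
  Z1: Z = jωL = j·2.029e+04·0.00054 = 0 + j10.96 Ω
  Z2: Z = 1/(jωC) = -j/(ω·C) = 0 - j400.6 Ω
  Z3: Z = jωL = j·2.029e+04·0.04 = 0 + j811.8 Ω
Step 3 — With the output port shorted to ground, the output series arm Z2 runs from the junction to ground; the shunt arm Z3 also runs from the junction to ground. They appear in parallel: Z3 || Z2 = 0 - j790.9 Ω.
Step 4 — Series with input arm Z1: Z_in = Z1 + (Z3 || Z2) = 0 - j779.9 Ω = 779.9∠-90.0° Ω.
Step 5 — Source phasor: V = 24∠-86.7° V = 1.382 - j23.96 V.
Step 6 — Current: I = V / Z = 0.03072 + j0.001771 A = 0.03077∠3.3° A.
Step 7 — Complex power: S = V·I* = 0 - j0.7385 VA.
Step 8 — Real power: P = Re(S) = 0 W.
Step 9 — Reactive power: Q = Im(S) = -0.7385 VAR.
Step 10 — Apparent power: |S| = 0.7385 VA.
Step 11 — Power factor: PF = P/|S| = 0 (leading).

(a) P = 0 W  (b) Q = -0.7385 VAR  (c) S = 0.7385 VA  (d) PF = 0 (leading)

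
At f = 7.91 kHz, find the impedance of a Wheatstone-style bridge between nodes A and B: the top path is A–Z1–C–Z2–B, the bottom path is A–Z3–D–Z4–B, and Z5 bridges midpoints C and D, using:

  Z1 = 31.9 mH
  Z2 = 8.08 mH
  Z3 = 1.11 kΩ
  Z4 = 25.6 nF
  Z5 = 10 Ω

Step 1 — Angular frequency: ω = 2π·f = 2π·7910 = 4.97e+04 rad/s.
Step 2 — Component impedances:
  Z1: Z = jωL = j·4.97e+04·0.0319 = 0 + j1585 Ω
  Z2: Z = jωL = j·4.97e+04·0.00808 = 0 + j401.6 Ω
  Z3: Z = R = 1110 Ω
  Z4: Z = 1/(jωC) = -j/(ω·C) = 0 - j786 Ω
  Z5: Z = R = 10 Ω
Step 3 — Bridge requires nodal analysis (the Z5 bridge couples midpoints C and D, so the two paths cannot be reduced to a simple series/parallel combination). Setting node B to ground and injecting 1 A at node A, the 3-node admittance system at A, C, D solves to V_A = Z_AB = 772.4 + j1358 Ω = 1562∠60.4° Ω.

Z = 772.4 + j1358 Ω = 1562∠60.4° Ω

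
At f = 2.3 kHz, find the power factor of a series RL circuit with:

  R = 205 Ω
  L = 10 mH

Step 1 — Angular frequency: ω = 2π·f = 2π·2300 = 1.445e+04 rad/s.
Step 2 — Component impedances:
  R: Z = R = 205 Ω
  L: Z = jωL = j·1.445e+04·0.01 = 0 + j144.5 Ω
Step 3 — Series combination: Z_total = R + L = 205 + j144.5 Ω = 250.8∠35.2° Ω.
Step 4 — Power factor: PF = cos(φ) = Re(Z)/|Z| = 205/250.82 = 0.8173.
Step 5 — Type: Im(Z) = 144.5 ⇒ lagging (phase φ = 35.2°).

PF = 0.8173 (lagging, φ = 35.2°)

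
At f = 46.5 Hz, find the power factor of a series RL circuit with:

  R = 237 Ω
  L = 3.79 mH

Step 1 — Angular frequency: ω = 2π·f = 2π·46.5 = 292.2 rad/s.
Step 2 — Component impedances:
  R: Z = R = 237 Ω
  L: Z = jωL = j·292.2·0.00379 = 0 + j1.107 Ω
Step 3 — Series combination: Z_total = R + L = 237 + j1.107 Ω = 237∠0.3° Ω.
Step 4 — Power factor: PF = cos(φ) = Re(Z)/|Z| = 237/237 = 1.
Step 5 — Type: Im(Z) = 1.107 ⇒ lagging (phase φ = 0.3°).

PF = 1 (lagging, φ = 0.3°)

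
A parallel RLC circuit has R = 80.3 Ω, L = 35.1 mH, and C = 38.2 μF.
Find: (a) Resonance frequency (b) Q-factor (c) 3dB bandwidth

Step 1 — Resonance: ω₀ = 1/√(LC) = 1/√(0.0351·3.82e-05) = 863.6 rad/s.
Step 2 — f₀ = ω₀/(2π) = 137.4 Hz.
Step 3 — Parallel Q: Q = R/(ω₀L) = 80.3/(863.6·0.0351) = 2.649.
Step 4 — Bandwidth: Δω = ω₀/Q = 326 rad/s; BW = Δω/(2π) = 51.88 Hz.

(a) f₀ = 137.4 Hz  (b) Q = 2.649  (c) BW = 51.88 Hz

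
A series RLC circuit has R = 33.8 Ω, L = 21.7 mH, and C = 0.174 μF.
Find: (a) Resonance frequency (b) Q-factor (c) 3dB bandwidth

Step 1 — Resonance condition Im(Z)=0 gives ω₀ = 1/√(LC).
Step 2 — ω₀ = 1/√(0.0217·1.74e-07) = 1.627e+04 rad/s.
Step 3 — f₀ = ω₀/(2π) = 2590 Hz.
Step 4 — Series Q: Q = ω₀L/R = 1.627e+04·0.0217/33.8 = 10.45.
Step 5 — 3dB bandwidth: Δω = ω₀/Q = 1558 rad/s; BW = Δω/(2π) = 247.9 Hz.

(a) f₀ = 2590 Hz  (b) Q = 10.45  (c) BW = 247.9 Hz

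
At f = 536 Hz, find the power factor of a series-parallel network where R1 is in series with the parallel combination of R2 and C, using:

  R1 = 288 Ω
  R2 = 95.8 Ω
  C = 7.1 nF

Step 1 — Angular frequency: ω = 2π·f = 2π·536 = 3368 rad/s.
Step 2 — Component impedances:
  R1: Z = R = 288 Ω
  R2: Z = R = 95.8 Ω
  C: Z = 1/(jωC) = -j/(ω·C) = 0 - j4.182e+04 Ω
Step 3 — Parallel branch: R2 || C = 1/(1/R2 + 1/C) = 95.8 - j0.2194 Ω.
Step 4 — Series with R1: Z_total = R1 + (R2 || C) = 383.8 - j0.2194 Ω = 383.8∠-0.0° Ω.
Step 5 — Power factor: PF = cos(φ) = Re(Z)/|Z| = 383.8/383.8 = 1.
Step 6 — Type: Im(Z) = -0.2194 ⇒ leading (phase φ = -0.0°).

PF = 1 (leading, φ = -0.0°)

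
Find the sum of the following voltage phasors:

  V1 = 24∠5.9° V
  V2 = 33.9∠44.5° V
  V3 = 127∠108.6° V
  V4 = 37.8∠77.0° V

Step 1 — Convert each phasor to rectangular form:
  V1 = 24·(cos(5.9°) + j·sin(5.9°)) = 23.87 + j2.467 V
  V2 = 33.9·(cos(44.5°) + j·sin(44.5°)) = 24.18 + j23.76 V
  V3 = 127·(cos(108.6°) + j·sin(108.6°)) = -40.51 + j120.4 V
  V4 = 37.8·(cos(77.0°) + j·sin(77.0°)) = 8.503 + j36.83 V
Step 2 — Sum components: V_total = 16.05 + j183.4 V.
Step 3 — Convert to polar: |V_total| = 184.1 V, ∠V_total = 85.0°.

V_total = 184.1∠85.0° V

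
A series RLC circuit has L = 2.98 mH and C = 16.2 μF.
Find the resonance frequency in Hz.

Step 1 — Resonance condition Im(Z)=0 gives ω₀ = 1/√(LC).
Step 2 — ω₀ = 1/√(0.00298·1.62e-05) = 4551 rad/s.
Step 3 — f₀ = ω₀/(2π) = 724.4 Hz.

f₀ = 724.4 Hz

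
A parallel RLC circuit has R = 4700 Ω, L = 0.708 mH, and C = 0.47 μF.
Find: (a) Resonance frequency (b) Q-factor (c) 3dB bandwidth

Step 1 — Resonance: ω₀ = 1/√(LC) = 1/√(0.000708·4.7e-07) = 5.482e+04 rad/s.
Step 2 — f₀ = ω₀/(2π) = 8725 Hz.
Step 3 — Parallel Q: Q = R/(ω₀L) = 4700/(5.482e+04·0.000708) = 121.1.
Step 4 — Bandwidth: Δω = ω₀/Q = 452.7 rad/s; BW = Δω/(2π) = 72.05 Hz.

(a) f₀ = 8725 Hz  (b) Q = 121.1  (c) BW = 72.05 Hz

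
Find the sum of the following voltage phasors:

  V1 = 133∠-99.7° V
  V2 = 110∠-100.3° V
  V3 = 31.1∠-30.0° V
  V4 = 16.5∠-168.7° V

Step 1 — Convert each phasor to rectangular form:
  V1 = 133·(cos(-99.7°) + j·sin(-99.7°)) = -22.41 - j131.1 V
  V2 = 110·(cos(-100.3°) + j·sin(-100.3°)) = -19.67 - j108.2 V
  V3 = 31.1·(cos(-30.0°) + j·sin(-30.0°)) = 26.93 - j15.55 V
  V4 = 16.5·(cos(-168.7°) + j·sin(-168.7°)) = -16.18 - j3.233 V
Step 2 — Sum components: V_total = -31.32 - j258.1 V.
Step 3 — Convert to polar: |V_total| = 260 V, ∠V_total = -96.9°.

V_total = 260∠-96.9° V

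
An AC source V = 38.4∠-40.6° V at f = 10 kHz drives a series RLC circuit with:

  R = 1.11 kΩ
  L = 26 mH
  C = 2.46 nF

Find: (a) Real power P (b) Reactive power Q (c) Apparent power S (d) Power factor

Step 1 — Angular frequency: ω = 2π·f = 2π·1e+04 = 6.283e+04 rad/s.
Step 2 — Component impedances:
  R: Z = R = 1110 Ω
  L: Z = jωL = j·6.283e+04·0.026 = 0 + j1634 Ω
  C: Z = 1/(jωC) = -j/(ω·C) = 0 - j6470 Ω
Step 3 — Series combination: Z_total = R + L + C = 1110 - j4836 Ω = 4962∠-77.1° Ω.
Step 4 — Source phasor: V = 38.4∠-40.6° V = 29.16 - j24.99 V.
Step 5 — Current: I = V / Z = 0.006223 + j0.0046 A = 0.007739∠36.5° A.
Step 6 — Complex power: S = V·I* = 0.06648 - j0.2896 VA.
Step 7 — Real power: P = Re(S) = 0.06648 W.
Step 8 — Reactive power: Q = Im(S) = -0.2896 VAR.
Step 9 — Apparent power: |S| = 0.2972 VA.
Step 10 — Power factor: PF = P/|S| = 0.2237 (leading).

(a) P = 0.06648 W  (b) Q = -0.2896 VAR  (c) S = 0.2972 VA  (d) PF = 0.2237 (leading)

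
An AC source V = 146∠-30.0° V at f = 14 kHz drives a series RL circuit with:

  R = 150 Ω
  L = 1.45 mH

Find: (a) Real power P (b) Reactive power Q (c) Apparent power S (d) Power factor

Step 1 — Angular frequency: ω = 2π·f = 2π·1.4e+04 = 8.796e+04 rad/s.
Step 2 — Component impedances:
  R: Z = R = 150 Ω
  L: Z = jωL = j·8.796e+04·0.00145 = 0 + j127.5 Ω
Step 3 — Series combination: Z_total = R + L = 150 + j127.5 Ω = 196.9∠40.4° Ω.
Step 4 — Source phasor: V = 146∠-30.0° V = 126.4 - j73 V.
Step 5 — Current: I = V / Z = 0.249 - j0.6984 A = 0.7415∠-70.4° A.
Step 6 — Complex power: S = V·I* = 82.47 + j70.13 VA.
Step 7 — Real power: P = Re(S) = 82.47 W.
Step 8 — Reactive power: Q = Im(S) = 70.13 VAR.
Step 9 — Apparent power: |S| = 108.3 VA.
Step 10 — Power factor: PF = P/|S| = 0.7618 (lagging).

(a) P = 82.47 W  (b) Q = 70.13 VAR  (c) S = 108.3 VA  (d) PF = 0.7618 (lagging)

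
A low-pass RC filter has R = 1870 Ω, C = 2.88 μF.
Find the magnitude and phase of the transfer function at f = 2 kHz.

Step 1 — Angular frequency: ω = 2π·2000 = 1.257e+04 rad/s.
Step 2 — Transfer function: H(jω) = 1/(1 + jωRC).
Step 3 — Denominator: 1 + jωRC = 1 + j·1.257e+04·1870·2.88e-06 = 1 + j67.68.
Step 4 — H = 0.0002183 - j0.01477.
Step 5 — Magnitude: |H| = 0.01477 (-36.6 dB); phase: φ = -89.2°.

|H| = 0.01477 (-36.6 dB), φ = -89.2°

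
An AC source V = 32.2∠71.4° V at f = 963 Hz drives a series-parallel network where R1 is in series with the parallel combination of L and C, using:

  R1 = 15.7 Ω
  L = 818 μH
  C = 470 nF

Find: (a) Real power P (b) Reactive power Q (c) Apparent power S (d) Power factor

Step 1 — Angular frequency: ω = 2π·f = 2π·963 = 6051 rad/s.
Step 2 — Component impedances:
  R1: Z = R = 15.7 Ω
  L: Z = jωL = j·6051·0.000818 = 0 + j4.949 Ω
  C: Z = 1/(jωC) = -j/(ω·C) = 0 - j351.6 Ω
Step 3 — Parallel branch: L || C = 1/(1/L + 1/C) = 0 + j5.02 Ω.
Step 4 — Series with R1: Z_total = R1 + (L || C) = 15.7 + j5.02 Ω = 16.48∠17.7° Ω.
Step 5 — Source phasor: V = 32.2∠71.4° V = 10.27 + j30.52 V.
Step 6 — Current: I = V / Z = 1.157 + j1.574 A = 1.954∠53.7° A.
Step 7 — Complex power: S = V·I* = 59.91 + j19.16 VA.
Step 8 — Real power: P = Re(S) = 59.91 W.
Step 9 — Reactive power: Q = Im(S) = 19.16 VAR.
Step 10 — Apparent power: |S| = 62.9 VA.
Step 11 — Power factor: PF = P/|S| = 0.9525 (lagging).

(a) P = 59.91 W  (b) Q = 19.16 VAR  (c) S = 62.9 VA  (d) PF = 0.9525 (lagging)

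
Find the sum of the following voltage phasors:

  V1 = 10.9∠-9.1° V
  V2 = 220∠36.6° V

Step 1 — Convert each phasor to rectangular form:
  V1 = 10.9·(cos(-9.1°) + j·sin(-9.1°)) = 10.76 - j1.724 V
  V2 = 220·(cos(36.6°) + j·sin(36.6°)) = 176.6 + j131.2 V
Step 2 — Sum components: V_total = 187.4 + j129.4 V.
Step 3 — Convert to polar: |V_total| = 227.7 V, ∠V_total = 34.6°.

V_total = 227.7∠34.6° V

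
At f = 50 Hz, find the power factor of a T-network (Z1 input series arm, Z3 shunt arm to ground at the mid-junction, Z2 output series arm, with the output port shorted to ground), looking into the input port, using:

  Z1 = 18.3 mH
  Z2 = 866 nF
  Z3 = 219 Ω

Step 1 — Angular frequency: ω = 2π·f = 2π·50 = 314.2 rad/s.
Step 2 — Component impedances:
  Z1: Z = jωL = j·314.2·0.0183 = 0 + j5.749 Ω
  Z2: Z = 1/(jωC) = -j/(ω·C) = 0 - j3676 Ω
  Z3: Z = R = 219 Ω
Step 3 — With the output port shorted to ground, the output series arm Z2 runs from the junction to ground; the shunt arm Z3 also runs from the junction to ground. They appear in parallel: Z3 || Z2 = 218.2 - j13 Ω.
Step 4 — Series with input arm Z1: Z_in = Z1 + (Z3 || Z2) = 218.2 - j7.253 Ω = 218.3∠-1.9° Ω.
Step 5 — Power factor: PF = cos(φ) = Re(Z)/|Z| = 218.225/218.346 = 0.9994.
Step 6 — Type: Im(Z) = -7.253 ⇒ leading (phase φ = -1.9°).

PF = 0.9994 (leading, φ = -1.9°)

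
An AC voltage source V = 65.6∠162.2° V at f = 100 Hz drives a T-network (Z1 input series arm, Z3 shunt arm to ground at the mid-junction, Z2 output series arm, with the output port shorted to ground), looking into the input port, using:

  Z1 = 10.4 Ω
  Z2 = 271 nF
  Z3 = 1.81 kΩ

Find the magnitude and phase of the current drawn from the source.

Step 1 — Angular frequency: ω = 2π·f = 2π·100 = 628.3 rad/s.
Step 2 — Component impedances:
  Z1: Z = R = 10.4 Ω
  Z2: Z = 1/(jωC) = -j/(ω·C) = 0 - j5873 Ω
  Z3: Z = R = 1810 Ω
Step 3 — With the output port shorted to ground, the output series arm Z2 runs from the junction to ground; the shunt arm Z3 also runs from the junction to ground. They appear in parallel: Z3 || Z2 = 1653 - j509.4 Ω.
Step 4 — Series with input arm Z1: Z_in = Z1 + (Z3 || Z2) = 1663 - j509.4 Ω = 1740∠-17.0° Ω.
Step 5 — Source phasor: V = 65.6∠162.2° V = -62.46 + j20.05 V.
Step 6 — Ohm's law: I = V / Z_total = (-62.46 + j20.05) / (1663 - j509.4) = -0.03771 + j0.0005079 A.
Step 7 — Convert to polar: |I| = 0.03771 A, ∠I = 179.2°.

I = 0.03771∠179.2° A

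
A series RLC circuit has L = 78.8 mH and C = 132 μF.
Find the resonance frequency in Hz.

Step 1 — Resonance condition Im(Z)=0 gives ω₀ = 1/√(LC).
Step 2 — ω₀ = 1/√(0.0788·0.000132) = 310.1 rad/s.
Step 3 — f₀ = ω₀/(2π) = 49.35 Hz.

f₀ = 49.35 Hz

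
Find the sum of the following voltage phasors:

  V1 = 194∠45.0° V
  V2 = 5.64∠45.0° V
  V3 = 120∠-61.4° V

Step 1 — Convert each phasor to rectangular form:
  V1 = 194·(cos(45.0°) + j·sin(45.0°)) = 137.2 + j137.2 V
  V2 = 5.64·(cos(45.0°) + j·sin(45.0°)) = 3.988 + j3.988 V
  V3 = 120·(cos(-61.4°) + j·sin(-61.4°)) = 57.44 - j105.4 V
Step 2 — Sum components: V_total = 198.6 + j35.81 V.
Step 3 — Convert to polar: |V_total| = 201.8 V, ∠V_total = 10.2°.

V_total = 201.8∠10.2° V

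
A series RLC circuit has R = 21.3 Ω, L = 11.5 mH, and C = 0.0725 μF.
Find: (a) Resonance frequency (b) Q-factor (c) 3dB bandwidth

Step 1 — Resonance condition Im(Z)=0 gives ω₀ = 1/√(LC).
Step 2 — ω₀ = 1/√(0.0115·7.25e-08) = 3.463e+04 rad/s.
Step 3 — f₀ = ω₀/(2π) = 5512 Hz.
Step 4 — Series Q: Q = ω₀L/R = 3.463e+04·0.0115/21.3 = 18.7.
Step 5 — 3dB bandwidth: Δω = ω₀/Q = 1852 rad/s; BW = Δω/(2π) = 294.8 Hz.

(a) f₀ = 5512 Hz  (b) Q = 18.7  (c) BW = 294.8 Hz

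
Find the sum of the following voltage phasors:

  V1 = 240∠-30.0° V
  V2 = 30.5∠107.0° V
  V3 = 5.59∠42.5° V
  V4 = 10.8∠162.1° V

Step 1 — Convert each phasor to rectangular form:
  V1 = 240·(cos(-30.0°) + j·sin(-30.0°)) = 207.8 - j120 V
  V2 = 30.5·(cos(107.0°) + j·sin(107.0°)) = -8.917 + j29.17 V
  V3 = 5.59·(cos(42.5°) + j·sin(42.5°)) = 4.121 + j3.777 V
  V4 = 10.8·(cos(162.1°) + j·sin(162.1°)) = -10.28 + j3.319 V
Step 2 — Sum components: V_total = 192.8 - j83.74 V.
Step 3 — Convert to polar: |V_total| = 210.2 V, ∠V_total = -23.5°.

V_total = 210.2∠-23.5° V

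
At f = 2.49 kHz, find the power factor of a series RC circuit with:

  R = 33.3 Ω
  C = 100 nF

Step 1 — Angular frequency: ω = 2π·f = 2π·2490 = 1.565e+04 rad/s.
Step 2 — Component impedances:
  R: Z = R = 33.3 Ω
  C: Z = 1/(jωC) = -j/(ω·C) = 0 - j639.2 Ω
Step 3 — Series combination: Z_total = R + C = 33.3 - j639.2 Ω = 640∠-87.0° Ω.
Step 4 — Power factor: PF = cos(φ) = Re(Z)/|Z| = 33.3/640 = 0.05203.
Step 5 — Type: Im(Z) = -639.2 ⇒ leading (phase φ = -87.0°).

PF = 0.05203 (leading, φ = -87.0°)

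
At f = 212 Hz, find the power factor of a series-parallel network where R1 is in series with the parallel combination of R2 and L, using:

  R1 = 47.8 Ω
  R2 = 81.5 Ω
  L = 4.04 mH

Step 1 — Angular frequency: ω = 2π·f = 2π·212 = 1332 rad/s.
Step 2 — Component impedances:
  R1: Z = R = 47.8 Ω
  R2: Z = R = 81.5 Ω
  L: Z = jωL = j·1332·0.00404 = 0 + j5.381 Ω
Step 3 — Parallel branch: R2 || L = 1/(1/R2 + 1/L) = 0.3538 + j5.358 Ω.
Step 4 — Series with R1: Z_total = R1 + (R2 || L) = 48.15 + j5.358 Ω = 48.45∠6.3° Ω.
Step 5 — Power factor: PF = cos(φ) = Re(Z)/|Z| = 48.154/48.451 = 0.9939.
Step 6 — Type: Im(Z) = 5.358 ⇒ lagging (phase φ = 6.3°).

PF = 0.9939 (lagging, φ = 6.3°)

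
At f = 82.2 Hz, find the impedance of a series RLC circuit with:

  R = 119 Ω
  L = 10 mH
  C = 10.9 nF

Step 1 — Angular frequency: ω = 2π·f = 2π·82.2 = 516.5 rad/s.
Step 2 — Component impedances:
  R: Z = R = 119 Ω
  L: Z = jωL = j·516.5·0.01 = 0 + j5.165 Ω
  C: Z = 1/(jωC) = -j/(ω·C) = 0 - j1.776e+05 Ω
Step 3 — Series combination: Z_total = R + L + C = 119 - j1.776e+05 Ω = 1.776e+05∠-90.0° Ω.

Z = 119 - j1.776e+05 Ω = 1.776e+05∠-90.0° Ω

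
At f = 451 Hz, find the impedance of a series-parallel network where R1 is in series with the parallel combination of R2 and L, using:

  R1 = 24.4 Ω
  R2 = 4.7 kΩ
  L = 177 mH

Step 1 — Angular frequency: ω = 2π·f = 2π·451 = 2834 rad/s.
Step 2 — Component impedances:
  R1: Z = R = 24.4 Ω
  R2: Z = R = 4700 Ω
  L: Z = jωL = j·2834·0.177 = 0 + j501.6 Ω
Step 3 — Parallel branch: R2 || L = 1/(1/R2 + 1/L) = 52.92 + j495.9 Ω.
Step 4 — Series with R1: Z_total = R1 + (R2 || L) = 77.32 + j495.9 Ω = 501.9∠81.1° Ω.

Z = 77.32 + j495.9 Ω = 501.9∠81.1° Ω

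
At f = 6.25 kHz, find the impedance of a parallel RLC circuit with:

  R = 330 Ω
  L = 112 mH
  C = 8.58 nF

Step 1 — Angular frequency: ω = 2π·f = 2π·6250 = 3.927e+04 rad/s.
Step 2 — Component impedances:
  R: Z = R = 330 Ω
  L: Z = jωL = j·3.927e+04·0.112 = 0 + j4398 Ω
  C: Z = 1/(jωC) = -j/(ω·C) = 0 - j2968 Ω
Step 3 — Parallel combination: 1/Z_total = 1/R + 1/L + 1/C; Z_total = 329.6 - j11.92 Ω = 329.8∠-2.1° Ω.

Z = 329.6 - j11.92 Ω = 329.8∠-2.1° Ω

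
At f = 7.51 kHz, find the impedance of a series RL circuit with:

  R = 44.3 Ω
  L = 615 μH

Step 1 — Angular frequency: ω = 2π·f = 2π·7510 = 4.719e+04 rad/s.
Step 2 — Component impedances:
  R: Z = R = 44.3 Ω
  L: Z = jωL = j·4.719e+04·0.000615 = 0 + j29.02 Ω
Step 3 — Series combination: Z_total = R + L = 44.3 + j29.02 Ω = 52.96∠33.2° Ω.

Z = 44.3 + j29.02 Ω = 52.96∠33.2° Ω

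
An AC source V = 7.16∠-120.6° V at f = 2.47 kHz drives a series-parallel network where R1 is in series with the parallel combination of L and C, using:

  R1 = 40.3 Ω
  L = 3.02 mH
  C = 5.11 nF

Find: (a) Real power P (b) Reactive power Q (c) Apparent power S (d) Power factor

Step 1 — Angular frequency: ω = 2π·f = 2π·2470 = 1.552e+04 rad/s.
Step 2 — Component impedances:
  R1: Z = R = 40.3 Ω
  L: Z = jωL = j·1.552e+04·0.00302 = 0 + j46.87 Ω
  C: Z = 1/(jωC) = -j/(ω·C) = 0 - j1.261e+04 Ω
Step 3 — Parallel branch: L || C = 1/(1/L + 1/C) = 0 + j47.04 Ω.
Step 4 — Series with R1: Z_total = R1 + (L || C) = 40.3 + j47.04 Ω = 61.95∠49.4° Ω.
Step 5 — Source phasor: V = 7.16∠-120.6° V = -3.645 - j6.163 V.
Step 6 — Current: I = V / Z = -0.1138 - j0.02004 A = 0.1156∠-170.0° A.
Step 7 — Complex power: S = V·I* = 0.5384 + j0.6285 VA.
Step 8 — Real power: P = Re(S) = 0.5384 W.
Step 9 — Reactive power: Q = Im(S) = 0.6285 VAR.
Step 10 — Apparent power: |S| = 0.8276 VA.
Step 11 — Power factor: PF = P/|S| = 0.6506 (lagging).

(a) P = 0.5384 W  (b) Q = 0.6285 VAR  (c) S = 0.8276 VA  (d) PF = 0.6506 (lagging)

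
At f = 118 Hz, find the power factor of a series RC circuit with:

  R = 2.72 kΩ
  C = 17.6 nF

Step 1 — Angular frequency: ω = 2π·f = 2π·118 = 741.4 rad/s.
Step 2 — Component impedances:
  R: Z = R = 2720 Ω
  C: Z = 1/(jωC) = -j/(ω·C) = 0 - j7.663e+04 Ω
Step 3 — Series combination: Z_total = R + C = 2720 - j7.663e+04 Ω = 7.668e+04∠-88.0° Ω.
Step 4 — Power factor: PF = cos(φ) = Re(Z)/|Z| = 2720/7.668e+04 = 0.03547.
Step 5 — Type: Im(Z) = -7.663e+04 ⇒ leading (phase φ = -88.0°).

PF = 0.03547 (leading, φ = -88.0°)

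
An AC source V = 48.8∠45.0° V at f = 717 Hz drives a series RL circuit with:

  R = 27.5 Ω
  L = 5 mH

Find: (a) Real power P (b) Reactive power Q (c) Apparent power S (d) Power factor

Step 1 — Angular frequency: ω = 2π·f = 2π·717 = 4505 rad/s.
Step 2 — Component impedances:
  R: Z = R = 27.5 Ω
  L: Z = jωL = j·4505·0.005 = 0 + j22.53 Ω
Step 3 — Series combination: Z_total = R + L = 27.5 + j22.53 Ω = 35.55∠39.3° Ω.
Step 4 — Source phasor: V = 48.8∠45.0° V = 34.51 + j34.51 V.
Step 5 — Current: I = V / Z = 1.366 + j0.1358 A = 1.373∠5.7° A.
Step 6 — Complex power: S = V·I* = 51.83 + j42.45 VA.
Step 7 — Real power: P = Re(S) = 51.83 W.
Step 8 — Reactive power: Q = Im(S) = 42.45 VAR.
Step 9 — Apparent power: |S| = 66.99 VA.
Step 10 — Power factor: PF = P/|S| = 0.7736 (lagging).

(a) P = 51.83 W  (b) Q = 42.45 VAR  (c) S = 66.99 VA  (d) PF = 0.7736 (lagging)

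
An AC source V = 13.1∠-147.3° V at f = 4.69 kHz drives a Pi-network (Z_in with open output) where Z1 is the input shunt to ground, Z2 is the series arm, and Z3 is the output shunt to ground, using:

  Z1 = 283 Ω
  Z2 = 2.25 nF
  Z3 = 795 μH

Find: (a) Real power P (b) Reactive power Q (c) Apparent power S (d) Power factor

Step 1 — Angular frequency: ω = 2π·f = 2π·4690 = 2.947e+04 rad/s.
Step 2 — Component impedances:
  Z1: Z = R = 283 Ω
  Z2: Z = 1/(jωC) = -j/(ω·C) = 0 - j1.508e+04 Ω
  Z3: Z = jωL = j·2.947e+04·0.000795 = 0 + j23.43 Ω
Step 3 — With open output, the series arm Z2 and the output shunt Z3 appear in series to ground: Z2 + Z3 = 0 - j1.506e+04 Ω.
Step 4 — Parallel with input shunt Z1: Z_in = Z1 || (Z2 + Z3) = 282.9 - j5.317 Ω = 283∠-1.1° Ω.
Step 5 — Source phasor: V = 13.1∠-147.3° V = -11.02 - j7.077 V.
Step 6 — Current: I = V / Z = -0.03848 - j0.02574 A = 0.0463∠-146.2° A.
Step 7 — Complex power: S = V·I* = 0.6064 - j0.0114 VA.
Step 8 — Real power: P = Re(S) = 0.6064 W.
Step 9 — Reactive power: Q = Im(S) = -0.0114 VAR.
Step 10 — Apparent power: |S| = 0.6065 VA.
Step 11 — Power factor: PF = P/|S| = 0.9998 (leading).

(a) P = 0.6064 W  (b) Q = -0.0114 VAR  (c) S = 0.6065 VA  (d) PF = 0.9998 (leading)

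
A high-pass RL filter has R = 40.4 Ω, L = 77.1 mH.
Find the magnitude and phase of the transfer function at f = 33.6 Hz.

Step 1 — Angular frequency: ω = 2π·33.6 = 211.1 rad/s.
Step 2 — Transfer function: H(jω) = jωL/(R + jωL).
Step 3 — Numerator jωL = j·16.28; denominator R + jωL = 40.4 + j16.28.
Step 4 — H = 0.1397 + j0.3466.
Step 5 — Magnitude: |H| = 0.3737 (-8.5 dB); phase: φ = 68.1°.

|H| = 0.3737 (-8.5 dB), φ = 68.1°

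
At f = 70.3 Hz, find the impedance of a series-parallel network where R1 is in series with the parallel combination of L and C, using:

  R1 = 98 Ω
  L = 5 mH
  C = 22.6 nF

Step 1 — Angular frequency: ω = 2π·f = 2π·70.3 = 441.7 rad/s.
Step 2 — Component impedances:
  R1: Z = R = 98 Ω
  L: Z = jωL = j·441.7·0.005 = 0 + j2.209 Ω
  C: Z = 1/(jωC) = -j/(ω·C) = 0 - j1.002e+05 Ω
Step 3 — Parallel branch: L || C = 1/(1/L + 1/C) = 0 + j2.209 Ω.
Step 4 — Series with R1: Z_total = R1 + (L || C) = 98 + j2.209 Ω = 98.02∠1.3° Ω.

Z = 98 + j2.209 Ω = 98.02∠1.3° Ω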